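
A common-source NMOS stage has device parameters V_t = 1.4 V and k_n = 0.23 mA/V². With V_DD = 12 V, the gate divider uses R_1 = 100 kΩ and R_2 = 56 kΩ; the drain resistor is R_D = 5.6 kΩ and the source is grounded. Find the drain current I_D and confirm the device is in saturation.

I_D ≈ 0.97 mA

V_G = V_DD·R_2/(R_1+R_2) = 12×56/156 = 4.31 V. With the source grounded, V_GS = V_G = 4.31 V.
Assume saturation: I_D = (k_n/2)(V_GS − V_t)² = (0.23/2)×(4.31 − 1.4)² = 0.115×2.91² = 0.972 mA.
V_DS = V_DD − I_D·R_D = 12 − 0.972×5.6 = 6.56 V.
Saturation requires V_DS ≥ V_GS − V_t = 2.91 V; 6.56 ≥ 2.91 ✓.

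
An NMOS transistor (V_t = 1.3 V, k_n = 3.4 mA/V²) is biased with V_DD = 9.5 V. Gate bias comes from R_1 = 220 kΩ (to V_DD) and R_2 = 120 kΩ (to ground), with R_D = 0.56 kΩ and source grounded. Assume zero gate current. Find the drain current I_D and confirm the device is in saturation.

V_G = V_DD·R_2/(R_1+R_2) = 9.5×120/340 = 3.35 V. With the source grounded, V_GS = V_G = 3.35 V.
Assume saturation: I_D = (k_n/2)(V_GS − V_t)² = (3.4/2)×(3.35 − 1.3)² = 1.7×2.05² = 7.16 mA.
V_DS = V_DD − I_D·R_D = 9.5 − 7.16×0.56 = 5.49 V.
Saturation requires V_DS ≥ V_GS − V_t = 2.05 V; 5.49 ≥ 2.05 ✓.

I_D ≈ 7.2 mA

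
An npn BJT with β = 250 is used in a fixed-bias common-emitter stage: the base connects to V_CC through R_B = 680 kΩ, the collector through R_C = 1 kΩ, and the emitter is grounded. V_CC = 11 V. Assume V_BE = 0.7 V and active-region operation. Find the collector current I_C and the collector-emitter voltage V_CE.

I_C ≈ 3.8 mA, V_CE ≈ 7.2 V

Base loop: V_CC = I_B·R_B + V_BE, so I_B = (11 − 0.7)/680 kΩ = 0.0151 mA.
In the active region I_C = β·I_B = 250 × 0.0151 = 3.79 mA.
Collector loop: V_CE = V_CC − I_C·R_C = 11 − 3.79×1 = 7.21 V.
Since V_CE = 7.21 V > V_CE(sat) ≈ 0.2 V, the transistor is in the active region as assumed.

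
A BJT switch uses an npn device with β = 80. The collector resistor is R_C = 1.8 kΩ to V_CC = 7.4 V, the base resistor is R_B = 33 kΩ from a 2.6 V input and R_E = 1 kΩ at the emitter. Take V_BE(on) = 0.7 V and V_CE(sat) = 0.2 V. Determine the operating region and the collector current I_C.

active; I_C ≈ 1.3 mA

Assume active. Base-emitter loop: I_B = (V_BB − V_BE)/(R_B + (β+1)R_E) = (2.6 − 0.7)/(33 + 81×1) = 0.0167 mA.
I_C = β·I_B = 80×0.0167 = 1.33 mA.
V_CE = V_CC − I_C·R_C − I_E·R_E = 7.4 − 1.33×1.8 − 1.35×1 = 3.65 V > V_CE(sat), so the active-region assumption holds.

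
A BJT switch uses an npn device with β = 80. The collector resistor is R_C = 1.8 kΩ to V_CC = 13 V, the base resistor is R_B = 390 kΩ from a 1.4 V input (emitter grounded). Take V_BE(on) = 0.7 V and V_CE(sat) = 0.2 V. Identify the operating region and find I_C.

Assume active. Base-emitter loop: I_B = (V_BB − V_BE)/R_B = (1.4 − 0.7)/390 = 0.00179 mA.
I_C = β·I_B = 80×0.00179 = 0.144 mA.
V_CE = V_CC − I_C·R_C = 13 − 0.144×1.8 = 12.7 V > V_CE(sat), so the active-region assumption holds.

active; I_C ≈ 0.14 mA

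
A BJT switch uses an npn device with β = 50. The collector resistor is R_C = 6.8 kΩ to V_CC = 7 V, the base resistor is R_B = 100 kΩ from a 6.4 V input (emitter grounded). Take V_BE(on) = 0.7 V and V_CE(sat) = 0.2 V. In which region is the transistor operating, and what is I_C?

saturation; I_C ≈ 1 mA

Assume active: I_B = (6.4 − 0.7)/100 = 0.057 mA, giving I_C = β·I_B = 2.85 mA.
But then V_CE = 7 − 2.85×6.8 = -12.4 V < V_CE(sat) = 0.2 V — impossible in the active region.
So the transistor is saturated. With V_CE = 0.2 V, I_C = (V_CC − 0.2)/R_C = 6.8/6.8 = 1 mA.
Check: β·I_B = 2.85 mA > I_C = 1 mA, confirming saturation.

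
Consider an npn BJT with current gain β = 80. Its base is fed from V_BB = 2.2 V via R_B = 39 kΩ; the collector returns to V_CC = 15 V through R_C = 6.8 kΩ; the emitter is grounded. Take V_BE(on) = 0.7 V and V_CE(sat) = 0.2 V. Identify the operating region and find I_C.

Assume active: I_B = (2.2 − 0.7)/39 = 0.0385 mA, giving I_C = β·I_B = 3.08 mA.
But then V_CE = 15 − 3.08×6.8 = -5.92 V < V_CE(sat) = 0.2 V — impossible in the active region.
So the transistor is saturated. With V_CE = 0.2 V, I_C = (V_CC − 0.2)/R_C = 14.8/6.8 = 2.18 mA.
Check: β·I_B = 3.08 mA > I_C = 2.18 mA, confirming saturation.

saturation; I_C ≈ 2.2 mA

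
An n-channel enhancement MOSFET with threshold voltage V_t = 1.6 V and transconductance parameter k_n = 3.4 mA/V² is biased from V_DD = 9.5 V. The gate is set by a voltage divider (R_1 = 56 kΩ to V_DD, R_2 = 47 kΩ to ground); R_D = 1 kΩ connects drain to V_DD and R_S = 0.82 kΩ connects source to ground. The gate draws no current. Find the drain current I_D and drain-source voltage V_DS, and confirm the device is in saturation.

V_G = V_DD·R_2/(R_1+R_2) = 9.5×47/103 = 4.33 V.
Assume saturation: I_D = (k_n/2)(V_GS − V_t)² with V_GS = V_G − I_D·R_S = 4.33 − 0.82·I_D.
Substituting gives 1.14·I_D² − 8.63·I_D + 12.7 = 0, with roots I_D = 2.01 or 5.54 mA.
The root I_D = 5.54 mA gives V_GS = -0.205 V ≤ V_t, so take I_D = 2.01 mA.
Then V_GS = 2.69 V and V_DS = V_DD − I_D(R_D+R_S) = 9.5 − 2.01×1.82 = 5.84 V.
Saturation requires V_DS ≥ V_GS − V_t = 1.09 V; 5.84 ≥ 1.09 ✓.

I_D ≈ 2 mA, V_DS ≈ 5.8 V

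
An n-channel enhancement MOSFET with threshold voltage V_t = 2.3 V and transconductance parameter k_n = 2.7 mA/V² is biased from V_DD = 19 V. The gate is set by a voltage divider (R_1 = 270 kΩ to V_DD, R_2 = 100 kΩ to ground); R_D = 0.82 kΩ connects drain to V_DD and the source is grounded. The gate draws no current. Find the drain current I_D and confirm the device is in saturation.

V_G = V_DD·R_2/(R_1+R_2) = 19×100/370 = 5.14 V. With the source grounded, V_GS = V_G = 5.14 V.
Assume saturation: I_D = (k_n/2)(V_GS − V_t)² = (2.7/2)×(5.14 − 2.3)² = 1.35×2.84² = 10.9 mA.
V_DS = V_DD − I_D·R_D = 19 − 10.9×0.82 = 10.1 V.
Saturation requires V_DS ≥ V_GS − V_t = 2.84 V; 10.1 ≥ 2.84 ✓.

I_D ≈ 11 mA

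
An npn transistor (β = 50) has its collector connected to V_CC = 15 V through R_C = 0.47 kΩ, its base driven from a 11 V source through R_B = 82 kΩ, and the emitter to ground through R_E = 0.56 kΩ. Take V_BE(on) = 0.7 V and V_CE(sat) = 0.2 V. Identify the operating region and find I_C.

active; I_C ≈ 4.7 mA

Assume active. Base-emitter loop: I_B = (V_BB − V_BE)/(R_B + (β+1)R_E) = (11 − 0.7)/(82 + 51×0.56) = 0.0932 mA.
I_C = β·I_B = 50×0.0932 = 4.66 mA.
V_CE = V_CC − I_C·R_C − I_E·R_E = 15 − 4.66×0.47 − 4.75×0.56 = 10.1 V > V_CE(sat), so the active-region assumption holds.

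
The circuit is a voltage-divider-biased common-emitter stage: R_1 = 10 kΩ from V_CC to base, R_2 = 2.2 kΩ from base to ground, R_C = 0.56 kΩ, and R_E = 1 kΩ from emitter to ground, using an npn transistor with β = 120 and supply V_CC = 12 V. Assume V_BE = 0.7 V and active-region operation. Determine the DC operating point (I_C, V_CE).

Thevenize the base divider: V_Th = V_CC·R_2/(R_1+R_2) = 12×2.2/12.2 = 2.16 V, R_Th = R_1‖R_2 = 1.8 kΩ.
Base-emitter loop: V_Th = I_B·R_Th + V_BE + (β+1)I_B·R_E, so I_B = (2.16 − 0.7) / (1.8 + 121×1) = 0.0119 mA.
I_C = β·I_B = 120×0.0119 = 1.43 mA, and I_E = (β+1)I_B = 1.44 mA.
V_CE = V_CC − I_C·R_C − I_E·R_E = 12 − 1.43×0.56 − 1.44×1 = 9.76 V.
V_CE = 9.76 V > 0.2 V confirms active-region operation.

I_C ≈ 1.4 mA, V_CE ≈ 9.8 V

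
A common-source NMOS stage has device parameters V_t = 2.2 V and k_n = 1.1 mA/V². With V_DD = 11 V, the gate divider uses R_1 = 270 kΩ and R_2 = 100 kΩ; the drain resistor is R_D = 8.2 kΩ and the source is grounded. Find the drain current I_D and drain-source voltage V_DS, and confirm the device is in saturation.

I_D ≈ 0.33 mA, V_DS ≈ 8.3 V

V_G = V_DD·R_2/(R_1+R_2) = 11×100/370 = 2.97 V. With the source grounded, V_GS = V_G = 2.97 V.
Assume saturation: I_D = (k_n/2)(V_GS − V_t)² = (1.1/2)×(2.97 − 2.2)² = 0.55×0.773² = 0.329 mA.
V_DS = V_DD − I_D·R_D = 11 − 0.329×8.2 = 8.31 V.
Saturation requires V_DS ≥ V_GS − V_t = 0.773 V; 8.31 ≥ 0.773 ✓.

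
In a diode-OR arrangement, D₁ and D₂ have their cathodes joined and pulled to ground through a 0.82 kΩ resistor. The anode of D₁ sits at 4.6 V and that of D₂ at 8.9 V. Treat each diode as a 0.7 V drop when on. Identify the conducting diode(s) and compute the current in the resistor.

Only D₂ conducts; I_R ≈ 10 mA

Assume both conduct. Then node N would need to be at both 4.6−0.7 = 3.9 V and 8.9−0.7 = 8.2 V, which is impossible.
Assume only D₂ conducts: V_N = 8.9 − 0.7 = 8.2 V, so I_R = 8.2/0.82 = 10 mA.
Check D₁: its anode-to-cathode voltage is 4.6 − 8.2 = -3.6 V < 0.7 V, so it is off. The assumption is consistent.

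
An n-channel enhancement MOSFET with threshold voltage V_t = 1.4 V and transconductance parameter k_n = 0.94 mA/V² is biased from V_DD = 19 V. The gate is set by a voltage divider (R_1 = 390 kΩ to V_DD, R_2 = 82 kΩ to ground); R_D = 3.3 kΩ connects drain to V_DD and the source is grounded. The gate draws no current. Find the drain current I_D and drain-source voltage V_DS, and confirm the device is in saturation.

I_D ≈ 1.7 mA, V_DS ≈ 13 V

V_G = V_DD·R_2/(R_1+R_2) = 19×82/472 = 3.3 V. With the source grounded, V_GS = V_G = 3.3 V.
Assume saturation: I_D = (k_n/2)(V_GS − V_t)² = (0.94/2)×(3.3 − 1.4)² = 0.47×1.9² = 1.7 mA.
V_DS = V_DD − I_D·R_D = 19 − 1.7×3.3 = 13.4 V.
Saturation requires V_DS ≥ V_GS − V_t = 1.9 V; 13.4 ≥ 1.9 ✓.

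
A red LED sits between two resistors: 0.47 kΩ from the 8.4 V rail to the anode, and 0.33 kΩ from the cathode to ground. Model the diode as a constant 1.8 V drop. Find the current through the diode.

The two resistors are in series with the diode, so KVL gives 8.4 = I·0.47 + 1.8 + I·0.33.
I = (8.4 − 1.8) / (0.47 + 0.33) kΩ = 6.6 / 0.8 = 8.25 mA.

I ≈ 8.2 mA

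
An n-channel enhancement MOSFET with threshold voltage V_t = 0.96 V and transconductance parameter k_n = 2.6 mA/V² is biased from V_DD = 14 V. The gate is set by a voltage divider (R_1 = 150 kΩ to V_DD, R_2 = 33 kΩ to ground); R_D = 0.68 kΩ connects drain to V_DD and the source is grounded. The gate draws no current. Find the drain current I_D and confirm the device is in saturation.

V_G = V_DD·R_2/(R_1+R_2) = 14×33/183 = 2.52 V. With the source grounded, V_GS = V_G = 2.52 V.
Assume saturation: I_D = (k_n/2)(V_GS − V_t)² = (2.6/2)×(2.52 − 0.96)² = 1.3×1.56² = 3.18 mA.
V_DS = V_DD − I_D·R_D = 14 − 3.18×0.68 = 11.8 V.
Saturation requires V_DS ≥ V_GS − V_t = 1.56 V; 11.8 ≥ 1.56 ✓.

I_D ≈ 3.2 mA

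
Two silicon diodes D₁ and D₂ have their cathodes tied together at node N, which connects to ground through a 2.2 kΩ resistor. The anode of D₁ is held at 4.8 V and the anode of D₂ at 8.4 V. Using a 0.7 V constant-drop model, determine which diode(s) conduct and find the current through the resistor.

Only D₂ conducts; I_R ≈ 3.5 mA

Assume both conduct. Then node N would need to be at both 4.8−0.7 = 4.1 V and 8.4−0.7 = 7.7 V, which is impossible.
Assume only D₂ conducts: V_N = 8.4 − 0.7 = 7.7 V, so I_R = 7.7/2.2 = 3.5 mA.
Check D₁: its anode-to-cathode voltage is 4.8 − 7.7 = -2.9 V < 0.7 V, so it is off. The assumption is consistent.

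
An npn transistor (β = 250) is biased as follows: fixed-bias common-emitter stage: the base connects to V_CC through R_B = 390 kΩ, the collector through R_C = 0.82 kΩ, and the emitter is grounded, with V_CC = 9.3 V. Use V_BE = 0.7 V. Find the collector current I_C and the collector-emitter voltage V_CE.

I_C ≈ 5.5 mA, V_CE ≈ 4.8 V

Base loop: V_CC = I_B·R_B + V_BE, so I_B = (9.3 − 0.7)/390 kΩ = 0.0221 mA.
In the active region I_C = β·I_B = 250 × 0.0221 = 5.51 mA.
Collector loop: V_CE = V_CC − I_C·R_C = 9.3 − 5.51×0.82 = 4.78 V.
Since V_CE = 4.78 V > V_CE(sat) ≈ 0.2 V, the transistor is in the active region as assumed.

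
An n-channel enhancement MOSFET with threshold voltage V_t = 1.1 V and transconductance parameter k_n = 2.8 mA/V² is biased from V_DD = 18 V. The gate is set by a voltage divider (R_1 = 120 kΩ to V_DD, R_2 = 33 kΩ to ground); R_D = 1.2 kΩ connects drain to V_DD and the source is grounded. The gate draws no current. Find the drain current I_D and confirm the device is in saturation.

I_D ≈ 11 mA

V_G = V_DD·R_2/(R_1+R_2) = 18×33/153 = 3.88 V. With the source grounded, V_GS = V_G = 3.88 V.
Assume saturation: I_D = (k_n/2)(V_GS − V_t)² = (2.8/2)×(3.88 − 1.1)² = 1.4×2.78² = 10.8 mA.
V_DS = V_DD − I_D·R_D = 18 − 10.8×1.2 = 4.99 V.
Saturation requires V_DS ≥ V_GS − V_t = 2.78 V; 4.99 ≥ 2.78 ✓.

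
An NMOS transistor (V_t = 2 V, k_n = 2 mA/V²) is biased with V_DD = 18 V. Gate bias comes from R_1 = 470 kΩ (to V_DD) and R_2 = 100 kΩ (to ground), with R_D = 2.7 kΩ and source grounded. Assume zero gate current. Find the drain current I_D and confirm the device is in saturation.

I_D ≈ 1.3 mA

V_G = V_DD·R_2/(R_1+R_2) = 18×100/570 = 3.16 V. With the source grounded, V_GS = V_G = 3.16 V.
Assume saturation: I_D = (k_n/2)(V_GS − V_t)² = (2/2)×(3.16 − 2)² = 1×1.16² = 1.34 mA.
V_DS = V_DD − I_D·R_D = 18 − 1.34×2.7 = 14.4 V.
Saturation requires V_DS ≥ V_GS − V_t = 1.16 V; 14.4 ≥ 1.16 ✓.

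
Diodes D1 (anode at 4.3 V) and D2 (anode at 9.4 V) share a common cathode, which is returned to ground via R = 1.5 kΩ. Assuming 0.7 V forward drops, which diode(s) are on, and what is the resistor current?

Only D2 conducts; I_R ≈ 5.8 mA

Assume both conduct. Then node N would need to be at both 4.3−0.7 = 3.6 V and 9.4−0.7 = 8.7 V, which is impossible.
Assume only D2 conducts: V_N = 9.4 − 0.7 = 8.7 V, so I_R = 8.7/1.5 = 5.8 mA.
Check D1: its anode-to-cathode voltage is 4.3 − 8.7 = -4.4 V < 0.7 V, so it is off. The assumption is consistent.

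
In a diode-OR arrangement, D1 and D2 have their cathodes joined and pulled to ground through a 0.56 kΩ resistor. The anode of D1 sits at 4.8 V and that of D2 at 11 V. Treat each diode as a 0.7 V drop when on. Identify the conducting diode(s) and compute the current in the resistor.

Assume both conduct. Then node N would need to be at both 4.8−0.7 = 4.1 V and 11−0.7 = 10.3 V, which is impossible.
Assume only D2 conducts: V_N = 11 − 0.7 = 10.3 V, so I_R = 10.3/0.56 = 18.4 mA.
Check D1: its anode-to-cathode voltage is 4.8 − 10.3 = -5.5 V < 0.7 V, so it is off. The assumption is consistent.

Only D2 conducts; I_R ≈ 18 mA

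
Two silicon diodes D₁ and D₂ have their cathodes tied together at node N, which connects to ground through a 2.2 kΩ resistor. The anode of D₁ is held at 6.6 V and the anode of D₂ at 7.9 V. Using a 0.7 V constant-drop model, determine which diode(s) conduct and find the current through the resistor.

Only D₂ conducts; I_R ≈ 3.3 mA

Assume both conduct. Then node N would need to be at both 6.6−0.7 = 5.9 V and 7.9−0.7 = 7.2 V, which is impossible.
Assume only D₂ conducts: V_N = 7.9 − 0.7 = 7.2 V, so I_R = 7.2/2.2 = 3.27 mA.
Check D₁: its anode-to-cathode voltage is 6.6 − 7.2 = -0.6 V < 0.7 V, so it is off. The assumption is consistent.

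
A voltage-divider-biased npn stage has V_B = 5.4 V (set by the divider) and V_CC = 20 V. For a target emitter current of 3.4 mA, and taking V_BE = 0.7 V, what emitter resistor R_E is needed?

R_E ≈ 1.4 kΩ

V_E = V_B − V_BE = 5.4 − 0.7 = 4.7 V.
R_E = V_E / I_E = 4.7 / 3.4 = 1.38 kΩ.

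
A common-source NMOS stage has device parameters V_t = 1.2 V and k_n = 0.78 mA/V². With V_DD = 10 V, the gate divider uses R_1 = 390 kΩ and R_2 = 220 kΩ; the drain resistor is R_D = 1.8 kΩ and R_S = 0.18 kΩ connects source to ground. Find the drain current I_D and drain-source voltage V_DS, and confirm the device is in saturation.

I_D ≈ 1.7 mA, V_DS ≈ 6.6 V

V_G = V_DD·R_2/(R_1+R_2) = 10×220/610 = 3.61 V.
Assume saturation: I_D = (k_n/2)(V_GS − V_t)² with V_GS = V_G − I_D·R_S = 3.61 − 0.18·I_D.
Substituting gives 0.0126·I_D² − 1.34·I_D + 2.26 = 0, with roots I_D = 1.72 or 104 mA.
The root I_D = 104 mA gives V_GS = -15.1 V ≤ V_t, so take I_D = 1.72 mA.
Then V_GS = 3.3 V and V_DS = V_DD − I_D(R_D+R_S) = 10 − 1.72×1.98 = 6.6 V.
Saturation requires V_DS ≥ V_GS − V_t = 2.1 V; 6.6 ≥ 2.1 ✓.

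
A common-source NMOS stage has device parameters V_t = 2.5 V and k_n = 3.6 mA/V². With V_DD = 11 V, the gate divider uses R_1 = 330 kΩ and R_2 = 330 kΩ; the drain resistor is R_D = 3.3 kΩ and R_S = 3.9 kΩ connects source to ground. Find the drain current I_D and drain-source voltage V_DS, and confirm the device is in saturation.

I_D ≈ 0.62 mA, V_DS ≈ 6.5 V

V_G = V_DD·R_2/(R_1+R_2) = 11×330/660 = 5.5 V.
Assume saturation: I_D = (k_n/2)(V_GS − V_t)² with V_GS = V_G − I_D·R_S = 5.5 − 3.9·I_D.
Substituting gives 27.4·I_D² − 43.1·I_D + 16.2 = 0, with roots I_D = 0.619 or 0.956 mA.
The root I_D = 0.956 mA gives V_GS = 1.77 V ≤ V_t, so take I_D = 0.619 mA.
Then V_GS = 3.09 V and V_DS = V_DD − I_D(R_D+R_S) = 11 − 0.619×7.2 = 6.54 V.
Saturation requires V_DS ≥ V_GS − V_t = 0.586 V; 6.54 ≥ 0.586 ✓.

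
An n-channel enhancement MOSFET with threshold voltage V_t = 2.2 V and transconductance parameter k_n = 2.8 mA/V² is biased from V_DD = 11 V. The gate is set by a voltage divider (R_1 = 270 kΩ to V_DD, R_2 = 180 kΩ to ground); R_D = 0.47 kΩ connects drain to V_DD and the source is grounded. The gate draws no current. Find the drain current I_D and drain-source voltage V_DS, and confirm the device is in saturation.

V_G = V_DD·R_2/(R_1+R_2) = 11×180/450 = 4.4 V. With the source grounded, V_GS = V_G = 4.4 V.
Assume saturation: I_D = (k_n/2)(V_GS − V_t)² = (2.8/2)×(4.4 − 2.2)² = 1.4×2.2² = 6.78 mA.
V_DS = V_DD − I_D·R_D = 11 − 6.78×0.47 = 7.82 V.
Saturation requires V_DS ≥ V_GS − V_t = 2.2 V; 7.82 ≥ 2.2 ✓.

I_D ≈ 6.8 mA, V_DS ≈ 7.8 V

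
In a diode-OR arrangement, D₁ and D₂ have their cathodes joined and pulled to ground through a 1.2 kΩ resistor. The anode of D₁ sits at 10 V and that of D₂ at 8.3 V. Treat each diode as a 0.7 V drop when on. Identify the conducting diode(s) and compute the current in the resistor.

Only D₁ conducts; I_R ≈ 7.8 mA

Assume both conduct. Then node N would need to be at both 10−0.7 = 9.3 V and 8.3−0.7 = 7.6 V, which is impossible.
Assume only D₁ conducts: V_N = 10 − 0.7 = 9.3 V, so I_R = 9.3/1.2 = 7.75 mA.
Check D₂: its anode-to-cathode voltage is 8.3 − 9.3 = -1 V < 0.7 V, so it is off. The assumption is consistent.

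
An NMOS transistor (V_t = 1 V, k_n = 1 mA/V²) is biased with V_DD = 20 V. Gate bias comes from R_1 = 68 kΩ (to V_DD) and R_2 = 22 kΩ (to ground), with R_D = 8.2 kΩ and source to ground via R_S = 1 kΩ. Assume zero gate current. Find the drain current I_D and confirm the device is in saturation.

I_D ≈ 1.9 mA

V_G = V_DD·R_2/(R_1+R_2) = 20×22/90 = 4.89 V.
Assume saturation: I_D = (k_n/2)(V_GS − V_t)² with V_GS = V_G − I_D·R_S = 4.89 − 1·I_D.
Substituting gives 0.5·I_D² − 4.89·I_D + 7.56 = 0, with roots I_D = 1.93 or 7.85 mA.
The root I_D = 7.85 mA gives V_GS = -2.96 V ≤ V_t, so take I_D = 1.93 mA.
Then V_GS = 2.96 V and V_DS = V_DD − I_D(R_D+R_S) = 20 − 1.93×9.2 = 2.28 V.
Saturation requires V_DS ≥ V_GS − V_t = 1.96 V; 2.28 ≥ 1.96 ✓.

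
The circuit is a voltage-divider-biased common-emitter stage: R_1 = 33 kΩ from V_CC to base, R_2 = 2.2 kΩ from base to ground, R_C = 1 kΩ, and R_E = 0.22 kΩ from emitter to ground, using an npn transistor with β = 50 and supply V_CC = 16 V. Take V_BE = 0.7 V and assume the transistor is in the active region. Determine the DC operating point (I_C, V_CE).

I_C ≈ 1.1 mA, V_CE ≈ 15 V

Thevenize the base divider: V_Th = V_CC·R_2/(R_1+R_2) = 16×2.2/35.2 = 1 V, R_Th = R_1‖R_2 = 2.06 kΩ.
Base-emitter loop: V_Th = I_B·R_Th + V_BE + (β+1)I_B·R_E, so I_B = (1 − 0.7) / (2.06 + 51×0.22) = 0.0226 mA.
I_C = β·I_B = 50×0.0226 = 1.13 mA, and I_E = (β+1)I_B = 1.15 mA.
V_CE = V_CC − I_C·R_C − I_E·R_E = 16 − 1.13×1 − 1.15×0.22 = 14.6 V.
V_CE = 14.6 V > 0.2 V confirms active-region operation.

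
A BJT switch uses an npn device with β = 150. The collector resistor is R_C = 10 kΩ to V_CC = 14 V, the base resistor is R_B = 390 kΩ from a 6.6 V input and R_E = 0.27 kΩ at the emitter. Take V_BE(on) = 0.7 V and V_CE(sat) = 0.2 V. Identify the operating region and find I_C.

Assume active: I_B = (6.6 − 0.7)/(390 + 151×0.27) = 0.0137 mA, I_C = β·I_B = 2.05 mA.
Then V_CE = 14 − 2.05×10 − 2.07×0.27 = -7.1 V < 0.2 V — the active assumption fails.
Re-solve with V_CE = 0.2 V. KCL at the emitter: V_E/R_E = (V_BB−0.7−V_E)/R_B + (V_CC−0.2−V_E)/R_C, giving V_E = 0.367 V.
I_C = (V_CC − 0.2 − V_E)/R_C = (13.8 − 0.367)/10 = 1.34 mA.
Check: I_B = (5.9 − 0.367)/390 = 0.0142 mA, and β·I_B = 2.13 mA > I_C, confirming saturation.

saturation; I_C ≈ 1.3 mA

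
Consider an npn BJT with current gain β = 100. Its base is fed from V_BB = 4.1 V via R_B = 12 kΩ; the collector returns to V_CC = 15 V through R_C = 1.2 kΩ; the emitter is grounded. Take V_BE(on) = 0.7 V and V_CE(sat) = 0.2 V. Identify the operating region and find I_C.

saturation; I_C ≈ 12 mA

Assume active: I_B = (4.1 − 0.7)/12 = 0.283 mA, giving I_C = β·I_B = 28.3 mA.
But then V_CE = 15 − 28.3×1.2 = -19 V < V_CE(sat) = 0.2 V — impossible in the active region.
So the transistor is saturated. With V_CE = 0.2 V, I_C = (V_CC − 0.2)/R_C = 14.8/1.2 = 12.3 mA.
Check: β·I_B = 28.3 mA > I_C = 12.3 mA, confirming saturation.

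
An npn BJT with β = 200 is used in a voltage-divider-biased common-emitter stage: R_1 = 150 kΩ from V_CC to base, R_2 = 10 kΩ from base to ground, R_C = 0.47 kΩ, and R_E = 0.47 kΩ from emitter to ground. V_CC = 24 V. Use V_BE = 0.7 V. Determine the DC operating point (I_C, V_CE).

I_C ≈ 1.5 mA, V_CE ≈ 23 V

Thevenize the base divider: V_Th = V_CC·R_2/(R_1+R_2) = 24×10/160 = 1.5 V, R_Th = R_1‖R_2 = 9.38 kΩ.
Base-emitter loop: V_Th = I_B·R_Th + V_BE + (β+1)I_B·R_E, so I_B = (1.5 − 0.7) / (9.38 + 201×0.47) = 0.0077 mA.
I_C = β·I_B = 200×0.0077 = 1.54 mA, and I_E = (β+1)I_B = 1.55 mA.
V_CE = V_CC − I_C·R_C − I_E·R_E = 24 − 1.54×0.47 − 1.55×0.47 = 22.5 V.
V_CE = 22.5 V > 0.2 V confirms active-region operation.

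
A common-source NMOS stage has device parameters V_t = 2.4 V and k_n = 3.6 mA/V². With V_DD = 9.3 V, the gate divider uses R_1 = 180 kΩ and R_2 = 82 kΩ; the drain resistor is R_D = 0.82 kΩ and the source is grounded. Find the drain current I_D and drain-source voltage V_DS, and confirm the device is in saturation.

I_D ≈ 0.47 mA, V_DS ≈ 8.9 V

V_G = V_DD·R_2/(R_1+R_2) = 9.3×82/262 = 2.91 V. With the source grounded, V_GS = V_G = 2.91 V.
Assume saturation: I_D = (k_n/2)(V_GS − V_t)² = (3.6/2)×(2.91 − 2.4)² = 1.8×0.511² = 0.469 mA.
V_DS = V_DD − I_D·R_D = 9.3 − 0.469×0.82 = 8.92 V.
Saturation requires V_DS ≥ V_GS − V_t = 0.511 V; 8.92 ≥ 0.511 ✓.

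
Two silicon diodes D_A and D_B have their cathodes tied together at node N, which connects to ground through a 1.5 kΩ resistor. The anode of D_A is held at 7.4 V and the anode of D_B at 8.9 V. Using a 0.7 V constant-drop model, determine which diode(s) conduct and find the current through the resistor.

Only D_B conducts; I_R ≈ 5.5 mA

Assume both conduct. Then node N would need to be at both 7.4−0.7 = 6.7 V and 8.9−0.7 = 8.2 V, which is impossible.
Assume only D_B conducts: V_N = 8.9 − 0.7 = 8.2 V, so I_R = 8.2/1.5 = 5.47 mA.
Check D_A: its anode-to-cathode voltage is 7.4 − 8.2 = -0.8 V < 0.7 V, so it is off. The assumption is consistent.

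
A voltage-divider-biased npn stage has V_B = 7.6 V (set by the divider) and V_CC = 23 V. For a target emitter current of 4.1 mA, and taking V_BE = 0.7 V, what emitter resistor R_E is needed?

R_E ≈ 1.7 kΩ

V_E = V_B − V_BE = 7.6 − 0.7 = 6.9 V.
R_E = V_E / I_E = 6.9 / 4.1 = 1.68 kΩ.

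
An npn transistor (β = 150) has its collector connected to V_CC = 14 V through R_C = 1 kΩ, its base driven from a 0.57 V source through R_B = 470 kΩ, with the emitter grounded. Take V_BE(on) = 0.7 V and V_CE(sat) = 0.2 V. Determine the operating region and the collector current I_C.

cutoff; I_C ≈ 0

V_BB = 0.57 V ≤ V_BE(on) = 0.7 V, so the base-emitter junction is not forward biased.
The transistor is in cutoff: I_B = I_C = 0.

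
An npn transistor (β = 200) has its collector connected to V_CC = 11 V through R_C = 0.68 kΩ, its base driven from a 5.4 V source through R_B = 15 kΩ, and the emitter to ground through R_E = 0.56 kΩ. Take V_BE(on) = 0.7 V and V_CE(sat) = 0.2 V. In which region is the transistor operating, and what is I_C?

Assume active. Base-emitter loop: I_B = (V_BB − V_BE)/(R_B + (β+1)R_E) = (5.4 − 0.7)/(15 + 201×0.56) = 0.0368 mA.
I_C = β·I_B = 200×0.0368 = 7.37 mA.
V_CE = V_CC − I_C·R_C − I_E·R_E = 11 − 7.37×0.68 − 7.41×0.56 = 1.84 V > V_CE(sat), so the active-region assumption holds.

active; I_C ≈ 7.4 mA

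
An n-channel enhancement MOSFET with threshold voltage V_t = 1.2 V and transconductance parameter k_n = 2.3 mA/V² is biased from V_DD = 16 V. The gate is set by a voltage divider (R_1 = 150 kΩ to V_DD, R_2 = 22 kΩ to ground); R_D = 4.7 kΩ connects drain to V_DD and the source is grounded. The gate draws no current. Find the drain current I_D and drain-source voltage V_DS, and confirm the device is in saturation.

I_D ≈ 0.82 mA, V_DS ≈ 12 V

V_G = V_DD·R_2/(R_1+R_2) = 16×22/172 = 2.05 V. With the source grounded, V_GS = V_G = 2.05 V.
Assume saturation: I_D = (k_n/2)(V_GS − V_t)² = (2.3/2)×(2.05 − 1.2)² = 1.15×0.847² = 0.824 mA.
V_DS = V_DD − I_D·R_D = 16 − 0.824×4.7 = 12.1 V.
Saturation requires V_DS ≥ V_GS − V_t = 0.847 V; 12.1 ≥ 0.847 ✓.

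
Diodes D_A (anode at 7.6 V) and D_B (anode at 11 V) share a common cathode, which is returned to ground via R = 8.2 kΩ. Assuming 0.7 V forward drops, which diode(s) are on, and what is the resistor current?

Only D_B conducts; I_R ≈ 1.3 mA

Assume both conduct. Then node N would need to be at both 7.6−0.7 = 6.9 V and 11−0.7 = 10.3 V, which is impossible.
Assume only D_B conducts: V_N = 11 − 0.7 = 10.3 V, so I_R = 10.3/8.2 = 1.26 mA.
Check D_A: its anode-to-cathode voltage is 7.6 − 10.3 = -2.7 V < 0.7 V, so it is off. The assumption is consistent.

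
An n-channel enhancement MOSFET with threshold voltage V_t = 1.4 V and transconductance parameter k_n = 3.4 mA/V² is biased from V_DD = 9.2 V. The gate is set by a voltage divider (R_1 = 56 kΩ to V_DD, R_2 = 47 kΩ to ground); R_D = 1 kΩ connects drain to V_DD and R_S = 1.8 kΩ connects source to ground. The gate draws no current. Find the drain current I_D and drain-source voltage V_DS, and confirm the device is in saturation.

I_D ≈ 1.1 mA, V_DS ≈ 6.1 V

V_G = V_DD·R_2/(R_1+R_2) = 9.2×47/103 = 4.2 V.
Assume saturation: I_D = (k_n/2)(V_GS − V_t)² with V_GS = V_G − I_D·R_S = 4.2 − 1.8·I_D.
Substituting gives 5.51·I_D² − 18.1·I_D + 13.3 = 0, with roots I_D = 1.11 or 2.18 mA.
The root I_D = 2.18 mA gives V_GS = 0.266 V ≤ V_t, so take I_D = 1.11 mA.
Then V_GS = 2.21 V and V_DS = V_DD − I_D(R_D+R_S) = 9.2 − 1.11×2.8 = 6.1 V.
Saturation requires V_DS ≥ V_GS − V_t = 0.807 V; 6.1 ≥ 0.807 ✓.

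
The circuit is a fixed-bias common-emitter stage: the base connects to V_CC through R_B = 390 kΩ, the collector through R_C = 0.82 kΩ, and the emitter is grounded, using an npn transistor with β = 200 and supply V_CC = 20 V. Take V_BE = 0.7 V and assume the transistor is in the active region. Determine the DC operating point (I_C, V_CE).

I_C ≈ 9.9 mA, V_CE ≈ 12 V

Base loop: V_CC = I_B·R_B + V_BE, so I_B = (20 − 0.7)/390 kΩ = 0.0495 mA.
In the active region I_C = β·I_B = 200 × 0.0495 = 9.9 mA.
Collector loop: V_CE = V_CC − I_C·R_C = 20 − 9.9×0.82 = 11.9 V.
Since V_CE = 11.9 V > V_CE(sat) ≈ 0.2 V, the transistor is in the active region as assumed.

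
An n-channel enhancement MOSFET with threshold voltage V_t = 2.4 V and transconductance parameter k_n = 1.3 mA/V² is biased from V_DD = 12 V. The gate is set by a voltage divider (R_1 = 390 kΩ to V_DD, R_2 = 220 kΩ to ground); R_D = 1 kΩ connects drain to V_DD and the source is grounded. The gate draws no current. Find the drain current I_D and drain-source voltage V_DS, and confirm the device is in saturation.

V_G = V_DD·R_2/(R_1+R_2) = 12×220/610 = 4.33 V. With the source grounded, V_GS = V_G = 4.33 V.
Assume saturation: I_D = (k_n/2)(V_GS − V_t)² = (1.3/2)×(4.33 − 2.4)² = 0.65×1.93² = 2.42 mA.
V_DS = V_DD − I_D·R_D = 12 − 2.42×1 = 9.58 V.
Saturation requires V_DS ≥ V_GS − V_t = 1.93 V; 9.58 ≥ 1.93 ✓.

I_D ≈ 2.4 mA, V_DS ≈ 9.6 V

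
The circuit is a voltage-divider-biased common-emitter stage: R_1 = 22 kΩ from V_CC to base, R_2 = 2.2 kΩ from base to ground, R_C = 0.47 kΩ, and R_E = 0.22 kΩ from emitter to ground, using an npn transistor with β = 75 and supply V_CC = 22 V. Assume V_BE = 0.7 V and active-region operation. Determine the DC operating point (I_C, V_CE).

I_C ≈ 5.2 mA, V_CE ≈ 18 V

Thevenize the base divider: V_Th = V_CC·R_2/(R_1+R_2) = 22×2.2/24.2 = 2 V, R_Th = R_1‖R_2 = 2 kΩ.
Base-emitter loop: V_Th = I_B·R_Th + V_BE + (β+1)I_B·R_E, so I_B = (2 − 0.7) / (2 + 76×0.22) = 0.0694 mA.
I_C = β·I_B = 75×0.0694 = 5.21 mA, and I_E = (β+1)I_B = 5.28 mA.
V_CE = V_CC − I_C·R_C − I_E·R_E = 22 − 5.21×0.47 − 5.28×0.22 = 18.4 V.
V_CE = 18.4 V > 0.2 V confirms active-region operation.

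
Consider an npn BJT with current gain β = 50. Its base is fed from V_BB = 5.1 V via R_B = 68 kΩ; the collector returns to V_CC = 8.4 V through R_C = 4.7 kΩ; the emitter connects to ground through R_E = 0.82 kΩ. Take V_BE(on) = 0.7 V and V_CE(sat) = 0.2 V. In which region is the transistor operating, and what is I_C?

Assume active: I_B = (5.1 − 0.7)/(68 + 51×0.82) = 0.0401 mA, I_C = β·I_B = 2 mA.
Then V_CE = 8.4 − 2×4.7 − 2.04×0.82 = -2.69 V < 0.2 V — the active assumption fails.
Re-solve with V_CE = 0.2 V. KCL at the emitter: V_E/R_E = (V_BB−0.7−V_E)/R_B + (V_CC−0.2−V_E)/R_C, giving V_E = 1.25 V.
I_C = (V_CC − 0.2 − V_E)/R_C = (8.2 − 1.25)/4.7 = 1.48 mA.
Check: I_B = (4.4 − 1.25)/68 = 0.0463 mA, and β·I_B = 2.32 mA > I_C, confirming saturation.

saturation; I_C ≈ 1.5 mA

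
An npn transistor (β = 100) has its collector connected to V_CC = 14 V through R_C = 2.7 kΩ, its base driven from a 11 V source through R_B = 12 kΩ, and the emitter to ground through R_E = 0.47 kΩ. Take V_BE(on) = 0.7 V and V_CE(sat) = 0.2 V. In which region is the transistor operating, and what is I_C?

saturation; I_C ≈ 4.3 mA

Assume active: I_B = (11 − 0.7)/(12 + 101×0.47) = 0.173 mA, I_C = β·I_B = 17.3 mA.
Then V_CE = 14 − 17.3×2.7 − 17.5×0.47 = -41 V < 0.2 V — the active assumption fails.
Re-solve with V_CE = 0.2 V. KCL at the emitter: V_E/R_E = (V_BB−0.7−V_E)/R_B + (V_CC−0.2−V_E)/R_C, giving V_E = 2.31 V.
I_C = (V_CC − 0.2 − V_E)/R_C = (13.8 − 2.31)/2.7 = 4.25 mA.
Check: I_B = (10.3 − 2.31)/12 = 0.666 mA, and β·I_B = 66.6 mA > I_C, confirming saturation.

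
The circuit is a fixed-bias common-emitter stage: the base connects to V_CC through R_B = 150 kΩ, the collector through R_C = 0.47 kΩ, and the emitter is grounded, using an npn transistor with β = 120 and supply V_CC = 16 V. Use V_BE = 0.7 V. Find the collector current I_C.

I_C ≈ 12 mA

Base loop: V_CC = I_B·R_B + V_BE, so I_B = (16 − 0.7)/150 kΩ = 0.102 mA.
In the active region I_C = β·I_B = 120 × 0.102 = 12.2 mA.
Collector loop: V_CE = V_CC − I_C·R_C = 16 − 12.2×0.47 = 10.2 V.
Since V_CE = 10.2 V > V_CE(sat) ≈ 0.2 V, the transistor is in the active region as assumed.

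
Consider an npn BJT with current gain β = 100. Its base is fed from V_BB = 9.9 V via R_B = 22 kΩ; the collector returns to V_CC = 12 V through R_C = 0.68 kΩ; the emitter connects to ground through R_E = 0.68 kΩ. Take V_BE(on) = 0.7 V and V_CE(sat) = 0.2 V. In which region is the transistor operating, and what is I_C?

saturation; I_C ≈ 8.6 mA

Assume active: I_B = (9.9 − 0.7)/(22 + 101×0.68) = 0.101 mA, I_C = β·I_B = 10.1 mA.
Then V_CE = 12 − 10.1×0.68 − 10.2×0.68 = -1.87 V < 0.2 V — the active assumption fails.
Re-solve with V_CE = 0.2 V. KCL at the emitter: V_E/R_E = (V_BB−0.7−V_E)/R_B + (V_CC−0.2−V_E)/R_C, giving V_E = 5.95 V.
I_C = (V_CC − 0.2 − V_E)/R_C = (11.8 − 5.95)/0.68 = 8.6 mA.
Check: I_B = (9.2 − 5.95)/22 = 0.148 mA, and β·I_B = 14.8 mA > I_C, confirming saturation.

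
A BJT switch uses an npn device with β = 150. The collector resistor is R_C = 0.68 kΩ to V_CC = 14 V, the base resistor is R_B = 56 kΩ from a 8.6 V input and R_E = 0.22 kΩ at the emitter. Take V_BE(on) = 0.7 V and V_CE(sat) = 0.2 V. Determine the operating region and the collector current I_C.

Assume active. Base-emitter loop: I_B = (V_BB − V_BE)/(R_B + (β+1)R_E) = (8.6 − 0.7)/(56 + 151×0.22) = 0.0885 mA.
I_C = β·I_B = 150×0.0885 = 13.3 mA.
V_CE = V_CC − I_C·R_C − I_E·R_E = 14 − 13.3×0.68 − 13.4×0.22 = 2.03 V > V_CE(sat), so the active-region assumption holds.

active; I_C ≈ 13 mA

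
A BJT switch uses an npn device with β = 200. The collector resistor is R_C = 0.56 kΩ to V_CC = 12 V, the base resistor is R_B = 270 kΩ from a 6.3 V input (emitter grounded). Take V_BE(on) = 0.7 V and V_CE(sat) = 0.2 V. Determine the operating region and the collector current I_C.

Assume active. Base-emitter loop: I_B = (V_BB − V_BE)/R_B = (6.3 − 0.7)/270 = 0.0207 mA.
I_C = β·I_B = 200×0.0207 = 4.15 mA.
V_CE = V_CC − I_C·R_C = 12 − 4.15×0.56 = 9.68 V > V_CE(sat), so the active-region assumption holds.

active; I_C ≈ 4.1 mA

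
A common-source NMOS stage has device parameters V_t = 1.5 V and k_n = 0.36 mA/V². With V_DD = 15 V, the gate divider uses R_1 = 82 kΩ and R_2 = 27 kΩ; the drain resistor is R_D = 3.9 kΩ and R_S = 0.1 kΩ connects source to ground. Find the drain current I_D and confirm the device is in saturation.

I_D ≈ 0.82 mA

V_G = V_DD·R_2/(R_1+R_2) = 15×27/109 = 3.72 V.
Assume saturation: I_D = (k_n/2)(V_GS − V_t)² with V_GS = V_G − I_D·R_S = 3.72 − 0.1·I_D.
Substituting gives 0.0018·I_D² − 1.08·I_D + 0.884 = 0, with roots I_D = 0.819 or 599 mA.
The root I_D = 599 mA gives V_GS = -56.2 V ≤ V_t, so take I_D = 0.819 mA.
Then V_GS = 3.63 V and V_DS = V_DD − I_D(R_D+R_S) = 15 − 0.819×4 = 11.7 V.
Saturation requires V_DS ≥ V_GS − V_t = 2.13 V; 11.7 ≥ 2.13 ✓.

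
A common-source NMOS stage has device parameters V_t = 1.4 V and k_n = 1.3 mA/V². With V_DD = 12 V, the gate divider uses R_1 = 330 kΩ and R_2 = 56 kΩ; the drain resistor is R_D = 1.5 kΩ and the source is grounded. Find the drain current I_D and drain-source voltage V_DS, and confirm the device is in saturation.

V_G = V_DD·R_2/(R_1+R_2) = 12×56/386 = 1.74 V. With the source grounded, V_GS = V_G = 1.74 V.
Assume saturation: I_D = (k_n/2)(V_GS − V_t)² = (1.3/2)×(1.74 − 1.4)² = 0.65×0.341² = 0.0756 mA.
V_DS = V_DD − I_D·R_D = 12 − 0.0756×1.5 = 11.9 V.
Saturation requires V_DS ≥ V_GS − V_t = 0.341 V; 11.9 ≥ 0.341 ✓.

I_D ≈ 0.076 mA, V_DS ≈ 12 V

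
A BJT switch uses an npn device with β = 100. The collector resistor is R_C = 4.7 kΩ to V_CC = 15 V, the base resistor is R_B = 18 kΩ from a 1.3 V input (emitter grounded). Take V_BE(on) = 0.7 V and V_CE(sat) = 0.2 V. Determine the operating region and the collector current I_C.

saturation; I_C ≈ 3.1 mA

Assume active: I_B = (1.3 − 0.7)/18 = 0.0333 mA, giving I_C = β·I_B = 3.33 mA.
But then V_CE = 15 − 3.33×4.7 = -0.667 V < V_CE(sat) = 0.2 V — impossible in the active region.
So the transistor is saturated. With V_CE = 0.2 V, I_C = (V_CC − 0.2)/R_C = 14.8/4.7 = 3.15 mA.
Check: β·I_B = 3.33 mA > I_C = 3.15 mA, confirming saturation.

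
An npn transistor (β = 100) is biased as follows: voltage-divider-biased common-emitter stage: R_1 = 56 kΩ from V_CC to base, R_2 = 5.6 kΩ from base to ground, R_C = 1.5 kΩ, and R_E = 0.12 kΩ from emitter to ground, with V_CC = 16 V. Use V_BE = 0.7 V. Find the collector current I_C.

Thevenize the base divider: V_Th = V_CC·R_2/(R_1+R_2) = 16×5.6/61.6 = 1.45 V, R_Th = R_1‖R_2 = 5.09 kΩ.
Base-emitter loop: V_Th = I_B·R_Th + V_BE + (β+1)I_B·R_E, so I_B = (1.45 − 0.7) / (5.09 + 101×0.12) = 0.0438 mA.
I_C = β·I_B = 100×0.0438 = 4.38 mA, and I_E = (β+1)I_B = 4.43 mA.
V_CE = V_CC − I_C·R_C − I_E·R_E = 16 − 4.38×1.5 − 4.43×0.12 = 8.89 V.
V_CE = 8.89 V > 0.2 V confirms active-region operation.

I_C ≈ 4.4 mA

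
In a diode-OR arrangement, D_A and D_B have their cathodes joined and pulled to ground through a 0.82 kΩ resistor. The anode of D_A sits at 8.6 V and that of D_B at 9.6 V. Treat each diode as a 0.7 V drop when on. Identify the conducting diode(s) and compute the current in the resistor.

Assume both conduct. Then node N would need to be at both 8.6−0.7 = 7.9 V and 9.6−0.7 = 8.9 V, which is impossible.
Assume only D_B conducts: V_N = 9.6 − 0.7 = 8.9 V, so I_R = 8.9/0.82 = 10.9 mA.
Check D_A: its anode-to-cathode voltage is 8.6 − 8.9 = -0.3 V < 0.7 V, so it is off. The assumption is consistent.

Only D_B conducts; I_R ≈ 11 mA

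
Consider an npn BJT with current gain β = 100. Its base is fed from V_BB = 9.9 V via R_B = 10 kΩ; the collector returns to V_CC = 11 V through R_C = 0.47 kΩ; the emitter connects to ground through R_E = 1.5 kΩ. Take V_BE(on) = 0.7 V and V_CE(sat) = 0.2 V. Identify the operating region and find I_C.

saturation; I_C ≈ 5.4 mA

Assume active: I_B = (9.9 − 0.7)/(10 + 101×1.5) = 0.057 mA, I_C = β·I_B = 5.7 mA.
Then V_CE = 11 − 5.7×0.47 − 5.75×1.5 = -0.308 V < 0.2 V — the active assumption fails.
Re-solve with V_CE = 0.2 V. KCL at the emitter: V_E/R_E = (V_BB−0.7−V_E)/R_B + (V_CC−0.2−V_E)/R_C, giving V_E = 8.26 V.
I_C = (V_CC − 0.2 − V_E)/R_C = (10.8 − 8.26)/0.47 = 5.41 mA.
Check: I_B = (9.2 − 8.26)/10 = 0.0943 mA, and β·I_B = 9.43 mA > I_C, confirming saturation.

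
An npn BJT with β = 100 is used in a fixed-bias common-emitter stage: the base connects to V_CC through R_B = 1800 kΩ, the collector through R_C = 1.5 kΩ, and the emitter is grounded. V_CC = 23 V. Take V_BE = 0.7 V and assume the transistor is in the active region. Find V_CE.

Base loop: V_CC = I_B·R_B + V_BE, so I_B = (23 − 0.7)/1800 kΩ = 0.0124 mA.
In the active region I_C = β·I_B = 100 × 0.0124 = 1.24 mA.
Collector loop: V_CE = V_CC − I_C·R_C = 23 − 1.24×1.5 = 21.1 V.
Since V_CE = 21.1 V > V_CE(sat) ≈ 0.2 V, the transistor is in the active region as assumed.

V_CE ≈ 21 V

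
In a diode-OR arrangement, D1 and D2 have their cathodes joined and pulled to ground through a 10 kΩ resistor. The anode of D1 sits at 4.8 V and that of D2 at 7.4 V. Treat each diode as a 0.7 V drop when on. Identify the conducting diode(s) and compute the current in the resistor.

Only D2 conducts; I_R ≈ 0.67 mA

Assume both conduct. Then node N would need to be at both 4.8−0.7 = 4.1 V and 7.4−0.7 = 6.7 V, which is impossible.
Assume only D2 conducts: V_N = 7.4 − 0.7 = 6.7 V, so I_R = 6.7/10 = 0.67 mA.
Check D1: its anode-to-cathode voltage is 4.8 − 6.7 = -1.9 V < 0.7 V, so it is off. The assumption is consistent.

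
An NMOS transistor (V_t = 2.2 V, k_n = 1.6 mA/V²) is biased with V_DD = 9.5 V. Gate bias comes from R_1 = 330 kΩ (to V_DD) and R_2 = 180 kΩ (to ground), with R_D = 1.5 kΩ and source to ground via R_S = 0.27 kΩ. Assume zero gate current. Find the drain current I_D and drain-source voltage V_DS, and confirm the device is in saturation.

I_D ≈ 0.73 mA, V_DS ≈ 8.2 V

V_G = V_DD·R_2/(R_1+R_2) = 9.5×180/510 = 3.35 V.
Assume saturation: I_D = (k_n/2)(V_GS − V_t)² with V_GS = V_G − I_D·R_S = 3.35 − 0.27·I_D.
Substituting gives 0.0583·I_D² − 1.5·I_D + 1.06 = 0, with roots I_D = 0.731 or 25 mA.
The root I_D = 25 mA gives V_GS = -3.39 V ≤ V_t, so take I_D = 0.731 mA.
Then V_GS = 3.16 V and V_DS = V_DD − I_D(R_D+R_S) = 9.5 − 0.731×1.77 = 8.21 V.
Saturation requires V_DS ≥ V_GS − V_t = 0.956 V; 8.21 ≥ 0.956 ✓.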